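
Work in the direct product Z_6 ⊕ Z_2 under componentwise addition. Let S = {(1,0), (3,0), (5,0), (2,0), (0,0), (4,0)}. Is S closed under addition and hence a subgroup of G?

|S| = 6 divides |G| = 12, consistent with Lagrange.
S contains the identity, every element's inverse is in S, and S is closed under +: it is a subgroup.
In fact S = ⟨(5,0)⟩.

Yes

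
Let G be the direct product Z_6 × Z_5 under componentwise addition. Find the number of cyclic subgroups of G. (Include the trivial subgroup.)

8

Group the elements of G by the cyclic subgroup they generate; each cyclic subgroup of order d accounts for φ(d) elements.
Cyclic subgroups by order — order 1: 1; order 2: 1; order 3: 1; order 5: 1; order 6: 1; order 10: 1; order 15: 1; order 30: 1.
Total: 8.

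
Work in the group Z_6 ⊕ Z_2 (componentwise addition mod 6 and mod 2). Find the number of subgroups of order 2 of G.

3

|G| = 12 and 2 | 12, so subgroups of order 2 are possible by Lagrange.
The subgroups of order 2 are: {(0,0), (0,1)}; {(0,0), (3,0)}; {(0,0), (3,1)}.
So G has 3 subgroups of order 2.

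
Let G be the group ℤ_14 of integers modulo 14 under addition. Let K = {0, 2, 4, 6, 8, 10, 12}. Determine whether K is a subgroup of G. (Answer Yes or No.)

|K| = 7 divides |G| = 14, consistent with Lagrange.
K contains the identity, every element's inverse is in K, and K is closed under +: it is a subgroup.
In fact K = ⟨2⟩.

Yes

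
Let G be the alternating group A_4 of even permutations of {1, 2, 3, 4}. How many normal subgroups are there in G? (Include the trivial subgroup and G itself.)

G has 10 subgroups. Checking conjugation-invariance by order — order 1: 1/1 normal; order 2: 0/3 normal; order 3: 0/4 normal; order 4: 1/1 normal; order 12: 1/1 normal.
Total normal subgroups: 3.

3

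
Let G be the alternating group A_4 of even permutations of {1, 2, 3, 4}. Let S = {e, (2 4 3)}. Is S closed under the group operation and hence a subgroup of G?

No

(2 4 3) ∈ S but its inverse (2 3 4) ∉ S, so S is not a subgroup.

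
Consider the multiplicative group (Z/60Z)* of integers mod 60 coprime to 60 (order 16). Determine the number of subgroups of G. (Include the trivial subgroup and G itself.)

27

|G| = 16, so by Lagrange every subgroup order divides 16. Divisors: 1, 2, 4, 8, 16.
Subgroups by order — order 1: 1; order 2: 7; order 4: 11; order 8: 7; order 16: 1.
Total: 1 + 7 + 11 + 7 + 1 = 27.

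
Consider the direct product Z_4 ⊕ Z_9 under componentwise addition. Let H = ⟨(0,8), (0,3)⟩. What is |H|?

|⟨(0,8)⟩| = 9 and |⟨(0,3)⟩| = 3, so |H| is a multiple of lcm(9, 3) = 9 and divides |G| = 36.
Closing under the operation: H = {(0,0), (0,1), (0,2), (0,3), (0,4), (0,5), (0,6), (0,7), (0,8)}, so |H| = 9.

9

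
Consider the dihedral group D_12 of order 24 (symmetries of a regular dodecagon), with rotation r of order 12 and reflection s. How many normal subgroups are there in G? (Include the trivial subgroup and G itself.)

G has 34 subgroups. Checking conjugation-invariance by order — order 1: 1/1 normal; order 2: 1/13 normal; order 3: 1/1 normal; order 4: 1/7 normal; order 6: 1/5 normal; order 8: 0/3 normal; order 12: 3/3 normal; order 24: 1/1 normal.
Total normal subgroups: 9.

9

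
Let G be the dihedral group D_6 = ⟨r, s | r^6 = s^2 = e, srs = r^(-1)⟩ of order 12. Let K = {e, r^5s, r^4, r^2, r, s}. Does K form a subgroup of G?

r ∈ K but its inverse r^5 ∉ K, so K is not a subgroup.

No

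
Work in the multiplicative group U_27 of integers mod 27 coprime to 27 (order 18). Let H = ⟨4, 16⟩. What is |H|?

|⟨4⟩| = 9 and |⟨16⟩| = 9, so |H| is a multiple of lcm(9, 9) = 9 and divides |G| = 18.
Closing under the operation: H = {1, 4, 7, 10, 13, 16, 19, 22, 25}, so |H| = 9.

9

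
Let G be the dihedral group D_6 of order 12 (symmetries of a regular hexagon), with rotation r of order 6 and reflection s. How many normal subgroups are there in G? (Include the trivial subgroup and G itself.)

G has 16 subgroups. Checking conjugation-invariance by order — order 1: 1/1 normal; order 2: 1/7 normal; order 3: 1/1 normal; order 4: 0/3 normal; order 6: 3/3 normal; order 12: 1/1 normal.
Total normal subgroups: 7.

7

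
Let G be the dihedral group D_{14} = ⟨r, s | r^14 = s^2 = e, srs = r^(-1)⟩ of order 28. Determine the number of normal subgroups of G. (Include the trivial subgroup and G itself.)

G has 28 subgroups. Checking conjugation-invariance by order — order 1: 1/1 normal; order 2: 1/15 normal; order 4: 0/7 normal; order 7: 1/1 normal; order 14: 3/3 normal; order 28: 1/1 normal.
Total normal subgroups: 7.

7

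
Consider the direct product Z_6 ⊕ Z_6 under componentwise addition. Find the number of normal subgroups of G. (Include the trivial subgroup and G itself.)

G is abelian, so every subgroup is normal.
G has 30 subgroups in total, hence 30 normal subgroups.

30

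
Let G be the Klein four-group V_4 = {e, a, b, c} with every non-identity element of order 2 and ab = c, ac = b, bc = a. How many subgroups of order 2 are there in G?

3

|G| = 4 and 2 | 4, so subgroups of order 2 are possible by Lagrange.
The subgroups of order 2 are: {e, a}; {e, b}; {e, c}.
So G has 3 subgroups of order 2.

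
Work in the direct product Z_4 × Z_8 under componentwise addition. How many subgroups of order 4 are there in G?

|G| = 32 and 4 | 32, so subgroups of order 4 are possible by Lagrange.
The subgroups of order 4 are: {(0,0), (0,2), (0,4), (0,6)}; {(0,0), (0,4), (2,0), (2,4)}; {(0,0), (0,4), (2,2), (2,6)}; {(0,0), (1,0), (2,0), (3,0)}; … (7 in all).
So G has 7 subgroups of order 4.

7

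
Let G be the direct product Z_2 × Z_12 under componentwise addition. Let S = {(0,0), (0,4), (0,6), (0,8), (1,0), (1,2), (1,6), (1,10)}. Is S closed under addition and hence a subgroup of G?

Closure fails: (1,2) + (0,6) = (1,8) ∉ S. So S is not a subgroup.

No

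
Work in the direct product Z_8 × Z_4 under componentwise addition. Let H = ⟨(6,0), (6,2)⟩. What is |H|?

|⟨(6,0)⟩| = 4 and |⟨(6,2)⟩| = 4, so |H| is a multiple of lcm(4, 4) = 4 and divides |G| = 32.
Closing under the operation: H = {(0,0), (0,2), (2,0), (2,2), (4,0), (4,2), (6,0), (6,2)}, so |H| = 8.

8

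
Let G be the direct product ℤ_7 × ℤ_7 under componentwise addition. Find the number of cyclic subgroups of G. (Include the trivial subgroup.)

Each element a generates a cyclic subgroup ⟨a⟩; distinct elements may generate the same one (a cyclic group of order d has φ(d) generators).
Cyclic subgroups by order — order 1: 1; order 7: 8.
Total: 9.

9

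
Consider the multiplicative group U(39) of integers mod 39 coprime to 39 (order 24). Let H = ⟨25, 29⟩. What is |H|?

12

|⟨25⟩| = 2 and |⟨29⟩| = 6, so |H| is a multiple of lcm(2, 6) = 6 and divides |G| = 24.
Closing under the operation: H = {1, 4, 10, 14, 16, 17, 22, 23, 25, 29, 35, 38}, so |H| = 12.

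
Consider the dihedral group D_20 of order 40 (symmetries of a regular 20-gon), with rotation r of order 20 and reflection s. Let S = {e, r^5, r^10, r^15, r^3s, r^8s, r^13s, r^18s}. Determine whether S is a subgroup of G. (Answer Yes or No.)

|S| = 8 divides |G| = 40, consistent with Lagrange.
S contains the identity, every element's inverse is in S, and S is closed under ·: it is a subgroup.

Yes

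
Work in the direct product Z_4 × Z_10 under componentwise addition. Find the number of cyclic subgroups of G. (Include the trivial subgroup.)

A cyclic subgroup of order d is generated by each of its φ(d) elements of order d, so the cyclic subgroups of order d number (#elements of order d)/φ(d).
Cyclic subgroups by order — order 1: 1; order 2: 3; order 4: 2; order 5: 1; order 10: 3; order 20: 2.
Total: 12.

12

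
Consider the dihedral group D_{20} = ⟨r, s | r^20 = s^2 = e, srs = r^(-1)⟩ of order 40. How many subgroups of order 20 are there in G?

3

|G| = 40 and 20 | 40, so subgroups of order 20 are possible by Lagrange.
The subgroups of order 20 are: {e, r, r^2, r^3, r^4, r^5, r^6, r^7, r^8, r^9, r^10, r^11, r^12, r^13, r^14, r^15, r^16, r^17, r^18, r^19}; {e, r^2, r^4, r^6, r^8, r^10, r^12, r^14, r^16, r^18, s, r^2s, r^4s, r^6s, r^8s, r^10s, r^12s, r^14s, r^16s, r^18s}; {e, r^2, r^4, r^6, r^8, r^10, r^12, r^14, r^16, r^18, rs, r^3s, r^5s, r^7s, r^9s, r^11s, r^13s, r^15s, r^17s, r^19s}.
So G has 3 subgroups of order 20.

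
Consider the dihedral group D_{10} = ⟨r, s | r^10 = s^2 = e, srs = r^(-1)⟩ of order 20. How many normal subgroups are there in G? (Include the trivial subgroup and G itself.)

G has 22 subgroups. Checking conjugation-invariance by order — order 1: 1/1 normal; order 2: 1/11 normal; order 4: 0/5 normal; order 5: 1/1 normal; order 10: 3/3 normal; order 20: 1/1 normal.
Total normal subgroups: 7.

7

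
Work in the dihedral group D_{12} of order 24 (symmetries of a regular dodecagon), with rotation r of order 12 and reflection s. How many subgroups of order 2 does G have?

|G| = 24 and 2 | 24, so subgroups of order 2 are possible by Lagrange.
The subgroups of order 2 are: {e, r^10s}; {e, r^11s}; {e, r^2s}; {e, r^3s}; … (13 in all).
So G has 13 subgroups of order 2.

13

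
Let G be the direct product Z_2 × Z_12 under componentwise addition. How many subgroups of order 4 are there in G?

|G| = 24 and 4 | 24, so subgroups of order 4 are possible by Lagrange.
The subgroups of order 4 are: {(0,0), (0,3), (0,6), (0,9)}; {(0,0), (0,6), (1,0), (1,6)}; {(0,0), (0,6), (1,3), (1,9)}.
So G has 3 subgroups of order 4.

3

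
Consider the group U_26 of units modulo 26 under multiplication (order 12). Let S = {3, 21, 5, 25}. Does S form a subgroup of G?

No

The identity 1 ∉ S, so S is not a subgroup.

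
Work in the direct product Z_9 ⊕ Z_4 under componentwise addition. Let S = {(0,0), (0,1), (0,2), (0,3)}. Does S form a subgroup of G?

|S| = 4 divides |G| = 36, consistent with Lagrange.
S contains the identity, every element's inverse is in S, and S is closed under +: it is a subgroup.
In fact S = ⟨(0,1)⟩.

Yes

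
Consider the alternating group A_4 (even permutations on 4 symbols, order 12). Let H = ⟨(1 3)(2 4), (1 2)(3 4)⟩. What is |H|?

|⟨(1 3)(2 4)⟩| = 2 and |⟨(1 2)(3 4)⟩| = 2, so |H| is a multiple of lcm(2, 2) = 2 and divides |G| = 12.
Closing under the operation: H = {e, (1 2)(3 4), (1 3)(2 4), (1 4)(2 3)}, so |H| = 4.

4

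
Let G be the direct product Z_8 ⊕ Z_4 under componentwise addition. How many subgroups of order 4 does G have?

7

|G| = 32 and 4 | 32, so subgroups of order 4 are possible by Lagrange.
The subgroups of order 4 are: {(0,0), (0,1), (0,2), (0,3)}; {(0,0), (0,2), (4,0), (4,2)}; {(0,0), (0,2), (4,1), (4,3)}; {(0,0), (2,0), (4,0), (6,0)}; … (7 in all).
So G has 7 subgroups of order 4.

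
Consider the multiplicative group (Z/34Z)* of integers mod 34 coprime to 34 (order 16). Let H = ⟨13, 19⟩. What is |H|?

|⟨13⟩| = 4 and |⟨19⟩| = 8, so |H| is a multiple of lcm(4, 8) = 8 and divides |G| = 16.
Closing under the operation: H = {1, 9, 13, 15, 19, 21, 25, 33}, so |H| = 8.

8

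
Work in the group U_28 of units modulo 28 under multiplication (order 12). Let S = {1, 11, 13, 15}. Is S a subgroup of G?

No

11 ∈ S but its inverse 23 ∉ S, so S is not a subgroup.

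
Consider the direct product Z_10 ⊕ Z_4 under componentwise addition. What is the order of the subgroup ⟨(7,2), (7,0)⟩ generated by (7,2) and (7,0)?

20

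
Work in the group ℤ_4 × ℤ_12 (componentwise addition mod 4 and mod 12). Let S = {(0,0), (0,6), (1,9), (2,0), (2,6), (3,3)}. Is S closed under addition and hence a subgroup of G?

No

Closure fails: (2,0) + (3,3) = (1,3) ∉ S. So S is not a subgroup.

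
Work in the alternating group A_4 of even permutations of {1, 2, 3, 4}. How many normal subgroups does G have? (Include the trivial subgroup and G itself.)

3

G has 10 subgroups. Checking conjugation-invariance by order — order 1: 1/1 normal; order 2: 0/3 normal; order 3: 0/4 normal; order 4: 1/1 normal; order 12: 1/1 normal.
Total normal subgroups: 3.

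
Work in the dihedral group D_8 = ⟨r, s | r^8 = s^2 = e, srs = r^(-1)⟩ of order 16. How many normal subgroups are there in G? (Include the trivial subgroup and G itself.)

7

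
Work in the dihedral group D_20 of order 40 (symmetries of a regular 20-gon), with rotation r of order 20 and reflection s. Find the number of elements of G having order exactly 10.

The elements of order 10 are: r^2, r^6, r^14, r^18.
That's 4.

4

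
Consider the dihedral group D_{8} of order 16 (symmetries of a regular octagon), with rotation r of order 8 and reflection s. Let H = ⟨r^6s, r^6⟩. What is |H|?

8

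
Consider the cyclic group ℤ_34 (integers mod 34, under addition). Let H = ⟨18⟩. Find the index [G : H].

2

|⟨18⟩| = 17 and |G| = 34.
By Lagrange, [G : H] = |G|/|H| = 34/17 = 2.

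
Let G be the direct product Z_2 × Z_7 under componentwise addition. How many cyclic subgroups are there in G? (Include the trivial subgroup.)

4

A cyclic subgroup of order d is generated by each of its φ(d) elements of order d, so the cyclic subgroups of order d number (#elements of order d)/φ(d).
Cyclic subgroups by order — order 1: 1; order 2: 1; order 7: 1; order 14: 1.
Total: 4.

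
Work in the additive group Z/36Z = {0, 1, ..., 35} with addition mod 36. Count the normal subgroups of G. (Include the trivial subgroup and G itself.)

G is abelian, so every subgroup is normal.
G has 9 subgroups in total, hence 9 normal subgroups.

9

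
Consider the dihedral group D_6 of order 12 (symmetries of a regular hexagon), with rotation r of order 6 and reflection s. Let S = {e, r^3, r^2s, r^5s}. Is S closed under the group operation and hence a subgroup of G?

|S| = 4 divides |G| = 12, consistent with Lagrange.
S contains the identity, every element's inverse is in S, and S is closed under ·: it is a subgroup.

Yes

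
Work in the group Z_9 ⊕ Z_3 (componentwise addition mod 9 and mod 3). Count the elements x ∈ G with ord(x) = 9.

18

An element (a,b) has order lcm(ord(a), ord(b)); count pairs with lcm equal to 9.
Enumerating gives 18 such elements.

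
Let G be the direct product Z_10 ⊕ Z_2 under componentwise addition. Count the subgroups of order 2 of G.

3

|G| = 20 and 2 | 20, so subgroups of order 2 are possible by Lagrange.
The subgroups of order 2 are: {(0,0), (0,1)}; {(0,0), (5,0)}; {(0,0), (5,1)}.
So G has 3 subgroups of order 2.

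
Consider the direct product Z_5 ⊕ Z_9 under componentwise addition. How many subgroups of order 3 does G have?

1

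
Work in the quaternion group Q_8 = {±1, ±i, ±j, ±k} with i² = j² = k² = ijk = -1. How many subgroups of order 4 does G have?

|G| = 8 and 4 | 8, so subgroups of order 4 are possible by Lagrange.
The subgroups of order 4 are: {1, -1, i, -i}; {1, -1, j, -j}; {1, -1, k, -k}.
So G has 3 subgroups of order 4.

3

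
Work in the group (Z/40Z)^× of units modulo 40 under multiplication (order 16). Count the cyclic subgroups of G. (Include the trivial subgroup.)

12

A cyclic subgroup of order d is generated by each of its φ(d) elements of order d, so the cyclic subgroups of order d number (#elements of order d)/φ(d).
Cyclic subgroups by order — order 1: 1; order 2: 7; order 4: 4.
Total: 12.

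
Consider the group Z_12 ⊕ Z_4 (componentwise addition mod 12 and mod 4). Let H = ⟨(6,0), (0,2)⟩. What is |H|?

|⟨(6,0)⟩| = 2 and |⟨(0,2)⟩| = 2, so |H| is a multiple of lcm(2, 2) = 2 and divides |G| = 48.
Closing under the operation: H = {(0,0), (0,2), (6,0), (6,2)}, so |H| = 4.

4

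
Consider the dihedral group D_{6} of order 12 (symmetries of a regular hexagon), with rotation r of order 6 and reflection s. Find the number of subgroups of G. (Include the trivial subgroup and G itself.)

|G| = 12, so by Lagrange every subgroup order divides 12. Divisors: 1, 2, 3, 4, 6, 12.
Subgroups by order — order 1: 1; order 2: 7; order 3: 1; order 4: 3; order 6: 3; order 12: 1.
Total: 1 + 7 + 1 + 3 + 3 + 1 = 16.

16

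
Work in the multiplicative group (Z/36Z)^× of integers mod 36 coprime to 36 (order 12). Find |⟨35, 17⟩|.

4

|⟨35⟩| = 2 and |⟨17⟩| = 2, so |H| is a multiple of lcm(2, 2) = 2 and divides |G| = 12.
Closing under the operation: H = {1, 17, 19, 35}, so |H| = 4.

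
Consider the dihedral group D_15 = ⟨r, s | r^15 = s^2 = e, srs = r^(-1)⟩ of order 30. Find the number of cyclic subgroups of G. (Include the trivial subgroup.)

19

Group the elements of G by the cyclic subgroup they generate; each cyclic subgroup of order d accounts for φ(d) elements.
Cyclic subgroups by order — order 1: 1; order 2: 15; order 3: 1; order 5: 1; order 15: 1.
Total: 19.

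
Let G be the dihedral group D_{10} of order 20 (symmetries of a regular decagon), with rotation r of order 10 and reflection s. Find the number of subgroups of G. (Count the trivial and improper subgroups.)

|G| = 20, so by Lagrange every subgroup order divides 20. Divisors: 1, 2, 4, 5, 10, 20.
Subgroups by order — order 1: 1; order 2: 11; order 4: 5; order 5: 1; order 10: 3; order 20: 1.
Total: 1 + 11 + 5 + 1 + 3 + 1 = 22.

22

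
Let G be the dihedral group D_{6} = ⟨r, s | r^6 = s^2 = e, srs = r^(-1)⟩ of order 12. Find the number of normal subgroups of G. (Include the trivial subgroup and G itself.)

G has 16 subgroups. Checking conjugation-invariance by order — order 1: 1/1 normal; order 2: 1/7 normal; order 3: 1/1 normal; order 4: 0/3 normal; order 6: 3/3 normal; order 12: 1/1 normal.
Total normal subgroups: 7.

7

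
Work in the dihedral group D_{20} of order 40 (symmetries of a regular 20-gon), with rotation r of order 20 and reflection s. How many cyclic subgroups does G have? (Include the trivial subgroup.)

26

A cyclic subgroup of order d is generated by each of its φ(d) elements of order d, so the cyclic subgroups of order d number (#elements of order d)/φ(d).
Cyclic subgroups by order — order 1: 1; order 2: 21; order 4: 1; order 5: 1; order 10: 1; order 20: 1.
Total: 26.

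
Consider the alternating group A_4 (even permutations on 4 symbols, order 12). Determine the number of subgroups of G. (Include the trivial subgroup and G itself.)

|G| = 12, so by Lagrange every subgroup order divides 12. Divisors: 1, 2, 3, 4, 6, 12.
Subgroups by order — order 1: 1; order 2: 3; order 3: 4; order 4: 1; order 6: 0; order 12: 1.
Total: 1 + 3 + 4 + 1 + 0 + 1 = 10.

10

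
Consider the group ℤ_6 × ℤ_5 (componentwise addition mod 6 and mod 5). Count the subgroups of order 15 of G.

1

|G| = 30 and 15 | 30, so subgroups of order 15 are possible by Lagrange.
The subgroups of order 15 are: {(0,0), (0,1), (0,2), (0,3), (0,4), (2,0), (2,1), (2,2), (2,3), (2,4), (4,0), (4,1), (4,2), (4,3), (4,4)}.
So G has 1 subgroup of order 15.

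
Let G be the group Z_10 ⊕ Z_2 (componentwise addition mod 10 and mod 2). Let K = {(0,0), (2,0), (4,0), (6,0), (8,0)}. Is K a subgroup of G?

Yes

|K| = 5 divides |G| = 20, consistent with Lagrange.
K contains the identity, every element's inverse is in K, and K is closed under +: it is a subgroup.
In fact K = ⟨(4,0)⟩.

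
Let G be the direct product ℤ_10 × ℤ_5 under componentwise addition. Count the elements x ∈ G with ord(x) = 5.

24

An element (a,b) has order lcm(ord(a), ord(b)); count pairs with lcm equal to 5.
Enumerating gives 24 such elements.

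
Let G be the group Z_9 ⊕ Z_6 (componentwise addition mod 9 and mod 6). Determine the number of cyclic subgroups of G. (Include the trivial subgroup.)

A cyclic subgroup of order d is generated by each of its φ(d) elements of order d, so the cyclic subgroups of order d number (#elements of order d)/φ(d).
Cyclic subgroups by order — order 1: 1; order 2: 1; order 3: 4; order 6: 4; order 9: 3; order 18: 3.
Total: 16.

16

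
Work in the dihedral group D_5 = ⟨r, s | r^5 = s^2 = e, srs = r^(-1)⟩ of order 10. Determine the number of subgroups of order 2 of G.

|G| = 10 and 2 | 10, so subgroups of order 2 are possible by Lagrange.
The subgroups of order 2 are: {e, r^2s}; {e, r^3s}; {e, r^4s}; {e, rs}; … (5 in all).
So G has 5 subgroups of order 2.

5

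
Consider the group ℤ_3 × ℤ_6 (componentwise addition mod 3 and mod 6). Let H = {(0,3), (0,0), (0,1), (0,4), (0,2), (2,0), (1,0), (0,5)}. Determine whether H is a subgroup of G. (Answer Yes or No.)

|H| = 8 does not divide |G| = 18, so by Lagrange H is not a subgroup.

No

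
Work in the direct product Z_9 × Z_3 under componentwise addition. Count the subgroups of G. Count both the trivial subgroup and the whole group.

|G| = 27, so by Lagrange every subgroup order divides 27. Divisors: 1, 3, 9, 27.
Subgroups by order — order 1: 1; order 3: 4; order 9: 4; order 27: 1.
Total: 1 + 4 + 4 + 1 = 10.

10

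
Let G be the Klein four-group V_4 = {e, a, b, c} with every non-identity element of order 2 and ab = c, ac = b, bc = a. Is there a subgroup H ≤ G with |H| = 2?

Yes

2 | 4. A subgroup of order 2 is {e, a}.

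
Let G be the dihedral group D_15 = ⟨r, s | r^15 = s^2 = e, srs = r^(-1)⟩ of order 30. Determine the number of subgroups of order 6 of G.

5

|G| = 30 and 6 | 30, so subgroups of order 6 are possible by Lagrange.
The subgroups of order 6 are: {e, r^5, r^10, s, r^5s, r^10s}; {e, r^5, r^10, rs, r^6s, r^11s}; {e, r^5, r^10, r^2s, r^7s, r^12s}; {e, r^5, r^10, r^3s, r^8s, r^13s}; … (5 in all).
So G has 5 subgroups of order 6.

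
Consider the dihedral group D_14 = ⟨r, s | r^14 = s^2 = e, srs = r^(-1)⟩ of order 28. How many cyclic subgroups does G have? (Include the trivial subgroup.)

18

A cyclic subgroup of order d is generated by each of its φ(d) elements of order d, so the cyclic subgroups of order d number (#elements of order d)/φ(d).
Cyclic subgroups by order — order 1: 1; order 2: 15; order 7: 1; order 14: 1.
Total: 18.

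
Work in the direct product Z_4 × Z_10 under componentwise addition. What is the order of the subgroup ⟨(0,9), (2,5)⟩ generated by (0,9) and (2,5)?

|⟨(0,9)⟩| = 10 and |⟨(2,5)⟩| = 2, so |H| is a multiple of lcm(10, 2) = 10 and divides |G| = 40.
Closing under the operation: H = {(0,0), (0,1), (0,2), (0,3), (0,4), (0,5), (0,6), (0,7), (0,8), (0,9), (2,0), (2,1), (2,2), (2,3), (2,4), (2,5), (2,6), (2,7), (2,8), (2,9)}, so |H| = 20.

20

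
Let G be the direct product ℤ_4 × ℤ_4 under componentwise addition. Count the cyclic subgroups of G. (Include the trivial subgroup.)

10

Group the elements of G by the cyclic subgroup they generate; each cyclic subgroup of order d accounts for φ(d) elements.
Cyclic subgroups by order — order 1: 1; order 2: 3; order 4: 6.
Total: 10.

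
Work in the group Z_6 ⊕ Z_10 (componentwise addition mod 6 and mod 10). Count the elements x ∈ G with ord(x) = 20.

0

An element (a,b) has order lcm(ord(a), ord(b)); count pairs with lcm equal to 20.
Enumerating gives 0 such elements.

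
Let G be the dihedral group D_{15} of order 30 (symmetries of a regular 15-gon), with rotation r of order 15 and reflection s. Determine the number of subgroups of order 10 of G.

3

|G| = 30 and 10 | 30, so subgroups of order 10 are possible by Lagrange.
The subgroups of order 10 are: {e, r^3, r^6, r^9, r^12, rs, r^4s, r^7s, r^10s, r^13s}; {e, r^3, r^6, r^9, r^12, r^2s, r^5s, r^8s, r^11s, r^14s}; {e, r^3, r^6, r^9, r^12, s, r^3s, r^6s, r^9s, r^12s}.
So G has 3 subgroups of order 10.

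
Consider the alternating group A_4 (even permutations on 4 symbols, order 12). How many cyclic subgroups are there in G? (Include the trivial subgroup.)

Group the elements of G by the cyclic subgroup they generate; each cyclic subgroup of order d accounts for φ(d) elements.
Cyclic subgroups by order — order 1: 1; order 2: 3; order 3: 4.
Total: 8.

8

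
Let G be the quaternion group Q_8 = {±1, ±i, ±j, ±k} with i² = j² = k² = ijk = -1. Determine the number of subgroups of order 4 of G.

3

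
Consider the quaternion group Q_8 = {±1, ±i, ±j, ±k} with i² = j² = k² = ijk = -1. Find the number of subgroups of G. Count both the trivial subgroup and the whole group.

|G| = 8, so by Lagrange every subgroup order divides 8. Divisors: 1, 2, 4, 8.
Subgroups by order — order 1: 1; order 2: 1; order 4: 3; order 8: 1.
Total: 1 + 1 + 3 + 1 = 6.

6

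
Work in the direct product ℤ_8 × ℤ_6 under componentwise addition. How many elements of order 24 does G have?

16

An element (a,b) has order lcm(ord(a), ord(b)); count pairs with lcm equal to 24.
Enumerating gives 16 such elements.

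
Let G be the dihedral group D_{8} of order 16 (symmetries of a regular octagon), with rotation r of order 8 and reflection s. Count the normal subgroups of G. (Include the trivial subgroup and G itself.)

7

G has 19 subgroups. Checking conjugation-invariance by order — order 1: 1/1 normal; order 2: 1/9 normal; order 4: 1/5 normal; order 8: 3/3 normal; order 16: 1/1 normal.
Total normal subgroups: 7.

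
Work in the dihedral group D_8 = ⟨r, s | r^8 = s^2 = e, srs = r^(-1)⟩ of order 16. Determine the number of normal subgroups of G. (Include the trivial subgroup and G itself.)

G has 19 subgroups. Checking conjugation-invariance by order — order 1: 1/1 normal; order 2: 1/9 normal; order 4: 1/5 normal; order 8: 3/3 normal; order 16: 1/1 normal.
Total normal subgroups: 7.

7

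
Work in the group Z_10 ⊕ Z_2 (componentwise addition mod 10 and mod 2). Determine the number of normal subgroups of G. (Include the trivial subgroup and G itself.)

G is abelian, so every subgroup is normal.
G has 10 subgroups in total, hence 10 normal subgroups.

10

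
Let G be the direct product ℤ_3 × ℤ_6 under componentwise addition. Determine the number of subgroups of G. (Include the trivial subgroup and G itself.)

|G| = 18, so by Lagrange every subgroup order divides 18. Divisors: 1, 2, 3, 6, 9, 18.
Subgroups by order — order 1: 1; order 2: 1; order 3: 4; order 6: 4; order 9: 1; order 18: 1.
Total: 1 + 1 + 4 + 4 + 1 + 1 = 12.

12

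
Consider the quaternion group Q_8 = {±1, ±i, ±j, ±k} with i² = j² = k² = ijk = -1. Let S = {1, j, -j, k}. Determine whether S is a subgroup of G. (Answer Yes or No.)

k ∈ S but its inverse -k ∉ S, so S is not a subgroup.

No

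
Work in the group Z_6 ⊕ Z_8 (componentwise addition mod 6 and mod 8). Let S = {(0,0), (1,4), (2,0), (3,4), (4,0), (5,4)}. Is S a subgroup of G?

Yes

|S| = 6 divides |G| = 48, consistent with Lagrange.
S contains the identity, every element's inverse is in S, and S is closed under +: it is a subgroup.
In fact S = ⟨(5,4)⟩.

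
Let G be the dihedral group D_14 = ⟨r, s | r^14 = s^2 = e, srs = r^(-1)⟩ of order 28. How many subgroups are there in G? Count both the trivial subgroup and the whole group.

28

|G| = 28, so by Lagrange every subgroup order divides 28. Divisors: 1, 2, 4, 7, 14, 28.
Subgroups by order — order 1: 1; order 2: 15; order 4: 7; order 7: 1; order 14: 3; order 28: 1.
Total: 1 + 15 + 7 + 1 + 3 + 1 = 28.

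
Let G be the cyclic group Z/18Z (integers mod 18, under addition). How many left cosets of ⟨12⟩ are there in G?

|⟨12⟩| = 3 and |G| = 18.
By Lagrange, [G : H] = |G|/|H| = 18/3 = 6.

6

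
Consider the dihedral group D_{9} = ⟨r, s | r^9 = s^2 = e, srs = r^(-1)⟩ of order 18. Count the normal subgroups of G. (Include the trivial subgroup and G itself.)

4

G has 16 subgroups. Checking conjugation-invariance by order — order 1: 1/1 normal; order 2: 0/9 normal; order 3: 1/1 normal; order 6: 0/3 normal; order 9: 1/1 normal; order 18: 1/1 normal.
Total normal subgroups: 4.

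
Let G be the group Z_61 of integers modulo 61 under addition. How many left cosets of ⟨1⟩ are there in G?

|⟨1⟩| = 61 and |G| = 61.
By Lagrange, [G : H] = |G|/|H| = 61/61 = 1.

1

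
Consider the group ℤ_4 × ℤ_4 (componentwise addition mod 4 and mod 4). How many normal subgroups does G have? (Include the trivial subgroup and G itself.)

G is abelian, so every subgroup is normal.
G has 15 subgroups in total, hence 15 normal subgroups.

15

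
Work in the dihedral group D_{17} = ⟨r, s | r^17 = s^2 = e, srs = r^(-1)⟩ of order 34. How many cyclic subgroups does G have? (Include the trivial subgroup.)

19

Each element a generates a cyclic subgroup ⟨a⟩; distinct elements may generate the same one (a cyclic group of order d has φ(d) generators).
Cyclic subgroups by order — order 1: 1; order 2: 17; order 17: 1.
Total: 19.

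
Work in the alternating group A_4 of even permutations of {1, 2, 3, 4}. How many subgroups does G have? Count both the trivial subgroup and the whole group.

10

|G| = 12, so by Lagrange every subgroup order divides 12. Divisors: 1, 2, 3, 4, 6, 12.
Subgroups by order — order 1: 1; order 2: 3; order 3: 4; order 4: 1; order 6: 0; order 12: 1.
Total: 1 + 3 + 4 + 1 + 0 + 1 = 10.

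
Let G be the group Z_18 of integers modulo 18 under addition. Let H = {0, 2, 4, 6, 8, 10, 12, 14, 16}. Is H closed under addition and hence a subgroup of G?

|H| = 9 divides |G| = 18, consistent with Lagrange.
H contains the identity, every element's inverse is in H, and H is closed under +: it is a subgroup.
In fact H = ⟨2⟩.

Yes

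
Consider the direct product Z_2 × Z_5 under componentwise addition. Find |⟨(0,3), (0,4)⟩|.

5

|⟨(0,3)⟩| = 5 and |⟨(0,4)⟩| = 5, so |H| is a multiple of lcm(5, 5) = 5 and divides |G| = 10.
Closing under the operation: H = {(0,0), (0,1), (0,2), (0,3), (0,4)}, so |H| = 5.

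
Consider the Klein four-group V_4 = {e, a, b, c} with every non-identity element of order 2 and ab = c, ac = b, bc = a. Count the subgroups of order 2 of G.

3

|G| = 4 and 2 | 4, so subgroups of order 2 are possible by Lagrange.
The subgroups of order 2 are: {e, a}; {e, b}; {e, c}.
So G has 3 subgroups of order 2.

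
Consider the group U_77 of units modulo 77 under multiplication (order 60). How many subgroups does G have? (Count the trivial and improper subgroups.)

20

|G| = 60, so by Lagrange every subgroup order divides 60. Divisors: 1, 2, 3, 4, 5, 6, 10, 12, 15, 20, 30, 60.
Subgroups by order — order 1: 1; order 2: 3; order 3: 1; order 4: 1; order 5: 1; order 6: 3; order 10: 3; order 12: 1; order 15: 1; order 20: 1; order 30: 3; order 60: 1.
Total: 1 + 3 + 1 + 1 + 1 + 3 + 3 + 1 + 1 + 1 + 3 + 1 = 20.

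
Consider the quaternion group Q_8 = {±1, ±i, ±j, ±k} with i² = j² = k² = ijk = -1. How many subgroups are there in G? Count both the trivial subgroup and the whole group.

6

|G| = 8, so by Lagrange every subgroup order divides 8. Divisors: 1, 2, 4, 8.
Subgroups by order — order 1: 1; order 2: 1; order 4: 3; order 8: 1.
Total: 1 + 1 + 3 + 1 = 6.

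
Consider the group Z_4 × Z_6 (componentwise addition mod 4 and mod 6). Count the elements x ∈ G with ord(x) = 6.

6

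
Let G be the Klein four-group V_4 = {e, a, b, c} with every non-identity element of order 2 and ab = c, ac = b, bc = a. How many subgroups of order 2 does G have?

3

|G| = 4 and 2 | 4, so subgroups of order 2 are possible by Lagrange.
The subgroups of order 2 are: {e, a}; {e, b}; {e, c}.
So G has 3 subgroups of order 2.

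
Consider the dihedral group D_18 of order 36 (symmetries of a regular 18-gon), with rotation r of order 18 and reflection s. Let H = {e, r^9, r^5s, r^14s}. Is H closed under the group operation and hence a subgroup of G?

|H| = 4 divides |G| = 36, consistent with Lagrange.
H contains the identity, every element's inverse is in H, and H is closed under ·: it is a subgroup.

Yes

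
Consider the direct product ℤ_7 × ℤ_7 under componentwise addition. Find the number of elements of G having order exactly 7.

An element (a,b) has order lcm(ord(a), ord(b)); count pairs with lcm equal to 7.
Enumerating gives 48 such elements.

48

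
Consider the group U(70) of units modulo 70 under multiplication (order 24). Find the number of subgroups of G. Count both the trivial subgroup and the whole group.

|G| = 24, so by Lagrange every subgroup order divides 24. Divisors: 1, 2, 3, 4, 6, 8, 12, 24.
Subgroups by order — order 1: 1; order 2: 3; order 3: 1; order 4: 3; order 6: 3; order 8: 1; order 12: 3; order 24: 1.
Total: 1 + 3 + 1 + 3 + 3 + 1 + 3 + 1 = 16.

16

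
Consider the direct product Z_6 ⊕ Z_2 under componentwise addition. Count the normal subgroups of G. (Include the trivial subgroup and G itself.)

10

G is abelian, so every subgroup is normal.
G has 10 subgroups in total, hence 10 normal subgroups.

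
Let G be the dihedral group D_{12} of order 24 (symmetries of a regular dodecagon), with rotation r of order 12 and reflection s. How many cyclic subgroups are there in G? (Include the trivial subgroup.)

18

A cyclic subgroup of order d is generated by each of its φ(d) elements of order d, so the cyclic subgroups of order d number (#elements of order d)/φ(d).
Cyclic subgroups by order — order 1: 1; order 2: 13; order 3: 1; order 4: 1; order 6: 1; order 12: 1.
Total: 18.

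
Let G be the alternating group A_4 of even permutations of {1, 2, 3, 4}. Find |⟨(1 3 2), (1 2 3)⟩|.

3

|⟨(1 3 2)⟩| = 3 and |⟨(1 2 3)⟩| = 3, so |H| is a multiple of lcm(3, 3) = 3 and divides |G| = 12.
Closing under the operation: H = {e, (1 2 3), (1 3 2)}, so |H| = 3.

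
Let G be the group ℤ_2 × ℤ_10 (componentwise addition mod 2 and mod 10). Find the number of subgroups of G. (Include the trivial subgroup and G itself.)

10

|G| = 20, so by Lagrange every subgroup order divides 20. Divisors: 1, 2, 4, 5, 10, 20.
Subgroups by order — order 1: 1; order 2: 3; order 4: 1; order 5: 1; order 10: 3; order 20: 1.
Total: 1 + 3 + 1 + 1 + 3 + 1 = 10.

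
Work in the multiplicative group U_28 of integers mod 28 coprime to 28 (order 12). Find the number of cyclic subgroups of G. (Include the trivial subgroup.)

8

Group the elements of G by the cyclic subgroup they generate; each cyclic subgroup of order d accounts for φ(d) elements.
Cyclic subgroups by order — order 1: 1; order 2: 3; order 3: 1; order 6: 3.
Total: 8.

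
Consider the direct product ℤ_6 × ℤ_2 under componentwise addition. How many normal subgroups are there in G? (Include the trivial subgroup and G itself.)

10

G is abelian, so every subgroup is normal.
G has 10 subgroups in total, hence 10 normal subgroups.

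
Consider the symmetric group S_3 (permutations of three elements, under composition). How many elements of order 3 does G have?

The elements of order 3 are: (1 2 3), (1 3 2).
That's 2.

2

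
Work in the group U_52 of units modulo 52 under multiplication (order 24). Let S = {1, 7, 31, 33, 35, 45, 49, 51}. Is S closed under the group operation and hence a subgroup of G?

No

33 ∈ S but its inverse 41 ∉ S, so S is not a subgroup.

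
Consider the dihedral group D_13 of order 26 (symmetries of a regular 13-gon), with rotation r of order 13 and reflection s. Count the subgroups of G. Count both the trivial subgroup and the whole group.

|G| = 26, so by Lagrange every subgroup order divides 26. Divisors: 1, 2, 13, 26.
Subgroups by order — order 1: 1; order 2: 13; order 13: 1; order 26: 1.
Total: 1 + 13 + 1 + 1 = 16.

16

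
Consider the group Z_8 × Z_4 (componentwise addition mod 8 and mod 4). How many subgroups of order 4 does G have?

|G| = 32 and 4 | 32, so subgroups of order 4 are possible by Lagrange.
The subgroups of order 4 are: {(0,0), (0,1), (0,2), (0,3)}; {(0,0), (0,2), (4,0), (4,2)}; {(0,0), (0,2), (4,1), (4,3)}; {(0,0), (2,0), (4,0), (6,0)}; … (7 in all).
So G has 7 subgroups of order 4.

7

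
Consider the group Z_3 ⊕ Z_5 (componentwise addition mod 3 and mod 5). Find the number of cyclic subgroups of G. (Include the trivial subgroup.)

4

Group the elements of G by the cyclic subgroup they generate; each cyclic subgroup of order d accounts for φ(d) elements.
Cyclic subgroups by order — order 1: 1; order 3: 1; order 5: 1; order 15: 1.
Total: 4.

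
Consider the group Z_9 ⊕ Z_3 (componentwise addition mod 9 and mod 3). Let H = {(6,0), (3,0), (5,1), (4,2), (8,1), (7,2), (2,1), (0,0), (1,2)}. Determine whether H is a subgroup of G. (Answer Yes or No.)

|H| = 9 divides |G| = 27, consistent with Lagrange.
H contains the identity, every element's inverse is in H, and H is closed under +: it is a subgroup.
In fact H = ⟨(1,2)⟩.

Yes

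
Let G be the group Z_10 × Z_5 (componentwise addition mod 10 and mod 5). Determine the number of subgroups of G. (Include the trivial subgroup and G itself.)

|G| = 50, so by Lagrange every subgroup order divides 50. Divisors: 1, 2, 5, 10, 25, 50.
Subgroups by order — order 1: 1; order 2: 1; order 5: 6; order 10: 6; order 25: 1; order 50: 1.
Total: 1 + 1 + 6 + 6 + 1 + 1 = 16.

16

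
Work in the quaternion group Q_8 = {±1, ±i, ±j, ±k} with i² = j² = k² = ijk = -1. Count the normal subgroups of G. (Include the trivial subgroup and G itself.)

6

G has 6 subgroups. Checking conjugation-invariance by order — order 1: 1/1 normal; order 2: 1/1 normal; order 4: 3/3 normal; order 8: 1/1 normal.
Total normal subgroups: 6.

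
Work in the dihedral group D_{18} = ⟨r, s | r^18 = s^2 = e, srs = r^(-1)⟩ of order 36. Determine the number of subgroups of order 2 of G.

|G| = 36 and 2 | 36, so subgroups of order 2 are possible by Lagrange.
The subgroups of order 2 are: {e, r^10s}; {e, r^11s}; {e, r^12s}; {e, r^13s}; … (19 in all).
So G has 19 subgroups of order 2.

19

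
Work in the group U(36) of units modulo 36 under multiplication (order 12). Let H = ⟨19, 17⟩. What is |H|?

|⟨19⟩| = 2 and |⟨17⟩| = 2, so |H| is a multiple of lcm(2, 2) = 2 and divides |G| = 12.
Closing under the operation: H = {1, 17, 19, 35}, so |H| = 4.

4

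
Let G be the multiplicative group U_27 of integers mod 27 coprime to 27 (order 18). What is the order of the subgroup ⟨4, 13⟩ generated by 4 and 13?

|⟨4⟩| = 9 and |⟨13⟩| = 9, so |H| is a multiple of lcm(9, 9) = 9 and divides |G| = 18.
Closing under the operation: H = {1, 4, 7, 10, 13, 16, 19, 22, 25}, so |H| = 9.

9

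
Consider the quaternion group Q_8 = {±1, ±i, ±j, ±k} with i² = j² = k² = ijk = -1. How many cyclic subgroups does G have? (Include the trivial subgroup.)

5

A cyclic subgroup of order d is generated by each of its φ(d) elements of order d, so the cyclic subgroups of order d number (#elements of order d)/φ(d).
Cyclic subgroups by order — order 1: 1; order 2: 1; order 4: 3.
Total: 5.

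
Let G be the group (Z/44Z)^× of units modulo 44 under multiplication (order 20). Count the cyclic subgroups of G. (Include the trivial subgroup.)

8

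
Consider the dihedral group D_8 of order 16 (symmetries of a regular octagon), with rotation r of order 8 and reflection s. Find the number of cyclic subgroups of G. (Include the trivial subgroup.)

Each element a generates a cyclic subgroup ⟨a⟩; distinct elements may generate the same one (a cyclic group of order d has φ(d) generators).
Cyclic subgroups by order — order 1: 1; order 2: 9; order 4: 1; order 8: 1.
Total: 12.

12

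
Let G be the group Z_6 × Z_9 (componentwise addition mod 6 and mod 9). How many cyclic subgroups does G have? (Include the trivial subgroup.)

Each element a generates a cyclic subgroup ⟨a⟩; distinct elements may generate the same one (a cyclic group of order d has φ(d) generators).
Cyclic subgroups by order — order 1: 1; order 2: 1; order 3: 4; order 6: 4; order 9: 3; order 18: 3.
Total: 16.

16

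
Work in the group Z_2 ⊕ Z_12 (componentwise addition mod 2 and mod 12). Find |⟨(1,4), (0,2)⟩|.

|⟨(1,4)⟩| = 6 and |⟨(0,2)⟩| = 6, so |H| is a multiple of lcm(6, 6) = 6 and divides |G| = 24.
Closing under the operation: H = {(0,0), (0,2), (0,4), (0,6), (0,8), (0,10), (1,0), (1,2), (1,4), (1,6), (1,8), (1,10)}, so |H| = 12.

12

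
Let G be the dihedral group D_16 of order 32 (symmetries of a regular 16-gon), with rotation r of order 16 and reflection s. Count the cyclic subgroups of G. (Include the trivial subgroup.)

Each element a generates a cyclic subgroup ⟨a⟩; distinct elements may generate the same one (a cyclic group of order d has φ(d) generators).
Cyclic subgroups by order — order 1: 1; order 2: 17; order 4: 1; order 8: 1; order 16: 1.
Total: 21.

21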